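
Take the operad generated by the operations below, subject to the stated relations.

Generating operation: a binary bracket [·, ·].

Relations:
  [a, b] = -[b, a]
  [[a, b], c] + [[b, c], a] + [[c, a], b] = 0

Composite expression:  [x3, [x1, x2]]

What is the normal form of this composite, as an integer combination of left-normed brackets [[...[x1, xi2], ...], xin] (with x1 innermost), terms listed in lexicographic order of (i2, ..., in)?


In the tensor algebra, words opening x1 carry the x1-anchored form.
Composite bracket: [x3, [x1, x2]]
Under [a, b] = ab - ba we get 4 signed associative words (2^2 = 4).
Coefficients come from the x1-initial words:
  sign of x1x2x3 is -1, so it contributes -[[x1, x2], x3]

-[[x1, x2], x3]


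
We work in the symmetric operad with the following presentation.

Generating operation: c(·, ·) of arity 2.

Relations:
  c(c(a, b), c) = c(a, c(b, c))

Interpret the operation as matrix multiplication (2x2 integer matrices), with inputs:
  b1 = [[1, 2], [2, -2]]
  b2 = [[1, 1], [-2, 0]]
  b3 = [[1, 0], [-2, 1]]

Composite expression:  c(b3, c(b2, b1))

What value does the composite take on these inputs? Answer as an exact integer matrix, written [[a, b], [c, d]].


[[3, 0], [-8, -4]]

c(b2, b1) = [[3, 0], [-2, -4]]
c(b3, c(b2, b1)) = [[3, 0], [-8, -4]]


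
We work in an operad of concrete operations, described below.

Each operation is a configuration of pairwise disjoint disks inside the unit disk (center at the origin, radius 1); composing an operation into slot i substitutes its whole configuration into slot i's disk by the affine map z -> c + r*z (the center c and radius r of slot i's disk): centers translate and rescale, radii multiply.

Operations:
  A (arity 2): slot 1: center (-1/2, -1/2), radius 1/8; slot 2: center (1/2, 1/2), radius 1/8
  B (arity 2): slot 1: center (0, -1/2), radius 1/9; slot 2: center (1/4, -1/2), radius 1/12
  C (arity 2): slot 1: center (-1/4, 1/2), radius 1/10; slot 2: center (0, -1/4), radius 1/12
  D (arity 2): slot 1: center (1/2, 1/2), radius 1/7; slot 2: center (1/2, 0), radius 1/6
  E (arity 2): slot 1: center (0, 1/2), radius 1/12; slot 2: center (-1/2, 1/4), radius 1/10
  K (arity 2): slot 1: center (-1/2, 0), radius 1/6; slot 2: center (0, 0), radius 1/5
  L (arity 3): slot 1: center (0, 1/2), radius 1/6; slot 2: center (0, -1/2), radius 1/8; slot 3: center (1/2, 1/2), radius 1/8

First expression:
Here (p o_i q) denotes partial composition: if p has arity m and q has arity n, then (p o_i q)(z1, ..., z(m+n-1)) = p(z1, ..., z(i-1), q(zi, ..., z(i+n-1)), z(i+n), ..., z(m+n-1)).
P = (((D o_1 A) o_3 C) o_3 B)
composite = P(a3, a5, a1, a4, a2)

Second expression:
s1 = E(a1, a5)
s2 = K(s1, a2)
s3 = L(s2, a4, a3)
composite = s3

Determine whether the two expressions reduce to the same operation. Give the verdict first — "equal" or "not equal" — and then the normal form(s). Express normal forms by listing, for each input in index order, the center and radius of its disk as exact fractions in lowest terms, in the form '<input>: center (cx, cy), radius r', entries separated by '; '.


not equal — first a1: center (11/24, 3/40), radius 1/540; a2: center (1/2, -1/24), radius 1/72; a3: center (3/7, 3/7), radius 1/56; a4: center (37/80, 3/40), radius 1/720; a5: center (4/7, 4/7), radius 1/56, second a1: center (-1/12, 37/72), radius 1/432; a2: center (0, 1/2), radius 1/30; a3: center (1/2, 1/2), radius 1/8; a4: center (0, -1/2), radius 1/8; a5: center (-7/72, 73/144), radius 1/360

The first expression, normalized: a1: center (11/24, 3/40), radius 1/540; a2: center (1/2, -1/24), radius 1/72; a3: center (3/7, 3/7), radius 1/56; a4: center (37/80, 3/40), radius 1/720; a5: center (4/7, 4/7), radius 1/56
The second expression, normalized: a1: center (-1/12, 37/72), radius 1/432; a2: center (0, 1/2), radius 1/30; a3: center (1/2, 1/2), radius 1/8; a4: center (0, -1/2), radius 1/8; a5: center (-7/72, 73/144), radius 1/360
They disagree, so not equal.


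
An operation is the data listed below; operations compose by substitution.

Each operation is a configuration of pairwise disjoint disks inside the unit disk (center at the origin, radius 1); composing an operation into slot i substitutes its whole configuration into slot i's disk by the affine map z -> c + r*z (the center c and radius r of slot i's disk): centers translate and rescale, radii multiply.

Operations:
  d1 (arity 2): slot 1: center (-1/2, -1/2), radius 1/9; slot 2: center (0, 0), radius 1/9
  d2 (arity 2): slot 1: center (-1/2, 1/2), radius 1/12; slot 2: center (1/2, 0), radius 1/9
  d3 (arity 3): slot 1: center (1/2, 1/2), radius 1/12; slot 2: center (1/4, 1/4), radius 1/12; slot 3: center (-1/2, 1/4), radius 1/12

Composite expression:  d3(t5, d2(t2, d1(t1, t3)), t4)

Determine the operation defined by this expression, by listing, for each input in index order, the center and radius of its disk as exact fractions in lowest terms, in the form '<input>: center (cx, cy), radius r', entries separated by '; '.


t1: center (31/108, 53/216), radius 1/972; t2: center (5/24, 7/24), radius 1/144; t3: center (7/24, 1/4), radius 1/972; t4: center (-1/2, 1/4), radius 1/12; t5: center (1/2, 1/2), radius 1/12

Follow each t-input down from d3: c' goes to c + r*c', radius to r*r'.
input t5: composing its 1 substitution step yields center (1/2, 1/2), radius 1/12
input t2: composing its 2 substitution steps yields center (5/24, 7/24), radius 1/144
input t1: composing its 3 substitution steps yields center (31/108, 53/216), radius 1/972
input t3: composing its 3 substitution steps yields center (7/24, 1/4), radius 1/972
input t4: composing its 1 substitution step yields center (-1/2, 1/4), radius 1/12


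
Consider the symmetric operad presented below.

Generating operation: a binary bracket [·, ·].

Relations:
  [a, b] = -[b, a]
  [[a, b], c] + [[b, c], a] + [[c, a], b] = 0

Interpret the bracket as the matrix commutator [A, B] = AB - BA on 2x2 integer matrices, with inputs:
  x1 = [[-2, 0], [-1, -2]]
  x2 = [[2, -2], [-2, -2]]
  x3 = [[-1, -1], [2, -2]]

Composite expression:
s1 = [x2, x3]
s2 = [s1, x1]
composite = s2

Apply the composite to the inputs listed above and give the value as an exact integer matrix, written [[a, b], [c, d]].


[x2, x3] = [[-6, -2], [-10, 6]]
[[x2, x3], x1] = [[2, 0], [-12, -2]]

[[2, 0], [-12, -2]]


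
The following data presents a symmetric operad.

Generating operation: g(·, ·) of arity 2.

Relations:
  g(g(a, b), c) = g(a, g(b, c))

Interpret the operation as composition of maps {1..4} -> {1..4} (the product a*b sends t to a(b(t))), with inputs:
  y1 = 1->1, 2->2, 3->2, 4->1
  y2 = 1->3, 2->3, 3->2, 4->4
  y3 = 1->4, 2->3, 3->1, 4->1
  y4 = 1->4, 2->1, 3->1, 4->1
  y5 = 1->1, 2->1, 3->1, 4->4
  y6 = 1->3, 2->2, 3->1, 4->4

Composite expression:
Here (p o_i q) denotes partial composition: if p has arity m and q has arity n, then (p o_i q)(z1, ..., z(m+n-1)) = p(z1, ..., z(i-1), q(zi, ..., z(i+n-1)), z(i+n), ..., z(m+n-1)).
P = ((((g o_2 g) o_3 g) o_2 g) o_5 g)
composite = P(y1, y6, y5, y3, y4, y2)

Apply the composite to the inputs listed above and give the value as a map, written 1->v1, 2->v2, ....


g(y6, y5) = 1->3, 2->3, 3->3, 4->4
g(y4, y2) = 1->1, 2->1, 3->1, 4->1
g(y3, g(y4, y2)) = 1->4, 2->4, 3->4, 4->4
g(g(y6, y5), g(y3, g(y4, y2))) = 1->4, 2->4, 3->4, 4->4
g(y1, g(g(y6, y5), g(y3, g(y4, y2)))) = 1->1, 2->1, 3->1, 4->1

1->1, 2->1, 3->1, 4->1


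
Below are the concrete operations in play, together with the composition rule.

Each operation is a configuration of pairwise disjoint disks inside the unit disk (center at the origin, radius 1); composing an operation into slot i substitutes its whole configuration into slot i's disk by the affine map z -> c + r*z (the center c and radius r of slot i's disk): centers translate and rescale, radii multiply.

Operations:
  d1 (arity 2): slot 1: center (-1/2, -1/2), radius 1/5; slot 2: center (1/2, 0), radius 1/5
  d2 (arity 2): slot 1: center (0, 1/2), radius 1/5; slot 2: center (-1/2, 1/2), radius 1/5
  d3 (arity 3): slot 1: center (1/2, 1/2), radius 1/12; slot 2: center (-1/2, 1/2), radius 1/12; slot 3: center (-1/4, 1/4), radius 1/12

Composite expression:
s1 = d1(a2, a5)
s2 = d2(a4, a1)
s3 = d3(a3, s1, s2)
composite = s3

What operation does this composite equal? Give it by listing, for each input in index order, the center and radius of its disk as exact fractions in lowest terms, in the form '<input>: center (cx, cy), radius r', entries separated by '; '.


Only the slot chain above each a matters under d3; compose those maps.
a3 passes through 1 substitution, ending at center (1/2, 1/2), radius 1/12
a2 passes through 2 substitutions, ending at center (-13/24, 11/24), radius 1/60
a5 passes through 2 substitutions, ending at center (-11/24, 1/2), radius 1/60
a4 passes through 2 substitutions, ending at center (-1/4, 7/24), radius 1/60
a1 passes through 2 substitutions, ending at center (-7/24, 7/24), radius 1/60

a1: center (-7/24, 7/24), radius 1/60; a2: center (-13/24, 11/24), radius 1/60; a3: center (1/2, 1/2), radius 1/12; a4: center (-1/4, 7/24), radius 1/60; a5: center (-11/24, 1/2), radius 1/60


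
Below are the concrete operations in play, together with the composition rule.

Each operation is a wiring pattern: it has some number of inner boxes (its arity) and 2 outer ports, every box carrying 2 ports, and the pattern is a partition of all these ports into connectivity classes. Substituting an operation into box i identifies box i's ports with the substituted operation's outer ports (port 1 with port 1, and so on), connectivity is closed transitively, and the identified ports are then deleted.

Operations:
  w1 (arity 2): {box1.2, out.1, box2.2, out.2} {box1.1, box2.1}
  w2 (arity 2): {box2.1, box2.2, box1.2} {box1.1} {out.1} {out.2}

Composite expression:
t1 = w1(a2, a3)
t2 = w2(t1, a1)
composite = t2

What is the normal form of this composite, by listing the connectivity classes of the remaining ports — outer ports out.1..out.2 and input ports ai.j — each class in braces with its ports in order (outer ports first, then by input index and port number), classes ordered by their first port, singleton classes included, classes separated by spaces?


{out.1} {out.2} {a1.1, a1.2, a2.2, a3.2} {a2.1, a3.1}

Reachability decides: close wires over w2-identified ports.
stage w1: inputs (a2, a3), connectivity {out.1, out.2, a2.2, a3.2} {a2.1, a3.1}, out.j its boundary
stage w2: inputs (a2, a3, a1), connectivity {out.1} {out.2} {a1.1, a1.2, a2.2, a3.2} {a2.1, a3.1}, out.j its boundary


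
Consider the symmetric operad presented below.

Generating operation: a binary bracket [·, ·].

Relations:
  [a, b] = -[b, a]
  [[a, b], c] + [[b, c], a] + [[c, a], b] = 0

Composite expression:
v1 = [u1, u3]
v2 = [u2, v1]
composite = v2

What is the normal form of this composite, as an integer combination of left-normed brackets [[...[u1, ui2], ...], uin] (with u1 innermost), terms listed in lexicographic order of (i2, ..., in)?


-[[u1, u3], u2]

A multilinear Lie element is pinned by u1-initial words (u1 innermost).
Composite bracket: [u2, [u1, u3]]
The bracket unfolds into 4 signed words via [a, b] = ab - ba (2^2 = 4).
Keep just the words that open with u1:
  u1u3u2 appears with sign -1, giving the term -[[u1, u3], u2]


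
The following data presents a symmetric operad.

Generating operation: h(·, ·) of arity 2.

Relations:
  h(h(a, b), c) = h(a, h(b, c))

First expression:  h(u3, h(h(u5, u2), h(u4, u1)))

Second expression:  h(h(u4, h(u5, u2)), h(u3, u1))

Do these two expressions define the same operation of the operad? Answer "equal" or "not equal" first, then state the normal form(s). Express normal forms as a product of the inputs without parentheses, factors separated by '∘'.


not equal; the first gives u3 ∘ u5 ∘ u2 ∘ u4 ∘ u1 and the second u4 ∘ u5 ∘ u2 ∘ u3 ∘ u1


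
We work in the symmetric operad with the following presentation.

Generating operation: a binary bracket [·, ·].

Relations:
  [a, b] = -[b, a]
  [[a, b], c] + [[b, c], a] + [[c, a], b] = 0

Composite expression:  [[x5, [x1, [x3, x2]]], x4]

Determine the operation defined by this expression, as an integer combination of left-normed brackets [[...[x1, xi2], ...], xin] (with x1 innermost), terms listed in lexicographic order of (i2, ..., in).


[[[[x1, x2], x3], x5], x4] - [[[[x1, x3], x2], x5], x4]

A multilinear Lie element is pinned by x1-initial words (x1 innermost).
Composite bracket: [[x5, [x1, [x3, x2]]], x4]
Full expansion: 16 signed words from ab - ba (2^4 = 16).
Coefficients come from the x1-initial words:
  the word x1x2x3x5x4 carries sign +1 and contributes +[[[[x1, x2], x3], x5], x4]
  the word x1x3x2x5x4 carries sign -1 and contributes -[[[[x1, x3], x2], x5], x4]


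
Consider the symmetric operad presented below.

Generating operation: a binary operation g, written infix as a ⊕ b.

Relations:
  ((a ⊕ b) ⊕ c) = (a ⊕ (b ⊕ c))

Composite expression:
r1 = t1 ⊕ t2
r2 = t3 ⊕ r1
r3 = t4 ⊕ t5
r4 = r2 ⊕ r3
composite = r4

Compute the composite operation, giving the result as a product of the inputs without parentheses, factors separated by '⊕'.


t3 ⊕ t1 ⊕ t2 ⊕ t4 ⊕ t5

Associativity of g dissolves the nesting; only the t-input order survives.
(t1 ⊕ t2) linearizes to t1 ⊕ t2
(t3 ⊕ (t1 ⊕ t2)) linearizes to t3 ⊕ t1 ⊕ t2
(t4 ⊕ t5) linearizes to t4 ⊕ t5
((t3 ⊕ (t1 ⊕ t2)) ⊕ (t4 ⊕ t5)) linearizes to t3 ⊕ t1 ⊕ t2 ⊕ t4 ⊕ t5


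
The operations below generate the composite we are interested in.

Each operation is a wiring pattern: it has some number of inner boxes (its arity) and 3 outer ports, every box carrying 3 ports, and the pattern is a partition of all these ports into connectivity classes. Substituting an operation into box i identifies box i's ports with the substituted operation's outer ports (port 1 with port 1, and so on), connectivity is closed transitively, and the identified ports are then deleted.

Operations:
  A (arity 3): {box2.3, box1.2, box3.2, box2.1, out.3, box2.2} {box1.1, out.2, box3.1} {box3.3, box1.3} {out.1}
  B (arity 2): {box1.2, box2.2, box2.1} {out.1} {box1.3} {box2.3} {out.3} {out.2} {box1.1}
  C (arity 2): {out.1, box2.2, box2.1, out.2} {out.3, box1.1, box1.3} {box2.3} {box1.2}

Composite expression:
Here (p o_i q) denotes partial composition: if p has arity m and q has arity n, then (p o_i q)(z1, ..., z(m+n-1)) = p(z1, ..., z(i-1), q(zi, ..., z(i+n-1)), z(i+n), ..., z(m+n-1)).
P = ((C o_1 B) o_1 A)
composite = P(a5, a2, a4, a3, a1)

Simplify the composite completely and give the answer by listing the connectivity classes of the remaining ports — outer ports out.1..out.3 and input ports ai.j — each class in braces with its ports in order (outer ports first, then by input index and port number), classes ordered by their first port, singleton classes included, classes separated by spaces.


{out.1, out.2, a1.1, a1.2} {out.3} {a1.3} {a2.1, a2.2, a2.3, a4.2, a5.2} {a3.1, a3.2, a4.1, a5.1} {a3.3} {a4.3, a5.3}

Reachability decides: close wires over C-identified ports.
A over (a5, a2, a4) gives {out.1} {out.2, a4.1, a5.1} {out.3, a2.1, a2.2, a2.3, a4.2, a5.2} {a4.3, a5.3}, out.j being that stage's outer ports
B over (a5, a2, a4, a3) gives {out.1} {out.2} {out.3} {a2.1, a2.2, a2.3, a4.2, a5.2} {a3.1, a3.2, a4.1, a5.1} {a3.3} {a4.3, a5.3}, out.j being that stage's outer ports
C over (a5, a2, a4, a3, a1) gives {out.1, out.2, a1.1, a1.2} {out.3} {a1.3} {a2.1, a2.2, a2.3, a4.2, a5.2} {a3.1, a3.2, a4.1, a5.1} {a3.3} {a4.3, a5.3}, out.j being that stage's outer ports


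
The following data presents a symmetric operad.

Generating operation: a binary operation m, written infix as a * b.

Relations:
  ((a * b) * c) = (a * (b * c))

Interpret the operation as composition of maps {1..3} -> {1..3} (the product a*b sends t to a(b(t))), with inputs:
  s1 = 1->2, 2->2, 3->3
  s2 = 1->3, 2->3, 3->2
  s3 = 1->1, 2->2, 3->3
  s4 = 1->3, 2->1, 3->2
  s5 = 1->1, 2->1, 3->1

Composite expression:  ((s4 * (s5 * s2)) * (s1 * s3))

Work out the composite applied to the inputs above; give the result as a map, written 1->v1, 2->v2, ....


1->3, 2->3, 3->3

(s5 * s2) = 1->1, 2->1, 3->1
(s4 * (s5 * s2)) = 1->3, 2->3, 3->3
(s1 * s3) = 1->2, 2->2, 3->3
((s4 * (s5 * s2)) * (s1 * s3)) = 1->3, 2->3, 3->3


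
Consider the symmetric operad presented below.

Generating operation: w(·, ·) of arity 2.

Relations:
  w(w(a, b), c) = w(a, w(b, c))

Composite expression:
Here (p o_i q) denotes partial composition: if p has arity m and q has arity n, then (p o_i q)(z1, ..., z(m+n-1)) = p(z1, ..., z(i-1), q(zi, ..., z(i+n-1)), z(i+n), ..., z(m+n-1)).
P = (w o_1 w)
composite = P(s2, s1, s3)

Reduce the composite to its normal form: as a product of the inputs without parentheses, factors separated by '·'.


s2 · s1 · s3

Key point: w is associative — brackets drop, the s-order remains.
w(s2, s1) collapses to s2 · s1
w(w(s2, s1), s3) collapses to s2 · s1 · s3


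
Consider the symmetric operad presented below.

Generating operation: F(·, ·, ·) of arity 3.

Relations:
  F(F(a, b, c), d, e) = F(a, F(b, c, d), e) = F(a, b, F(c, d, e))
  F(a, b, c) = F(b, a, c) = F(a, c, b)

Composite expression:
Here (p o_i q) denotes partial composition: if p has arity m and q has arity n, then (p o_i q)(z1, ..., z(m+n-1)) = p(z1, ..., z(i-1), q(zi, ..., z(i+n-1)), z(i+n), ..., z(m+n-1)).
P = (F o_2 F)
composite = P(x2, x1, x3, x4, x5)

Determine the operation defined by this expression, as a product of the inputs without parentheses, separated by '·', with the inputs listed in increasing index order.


x1 · x2 · x3 · x4 · x5

Any arrangement under F is one operation, so sort the x-inputs.
F(x1, x3, x4) linearizes to x1 · x3 · x4
F(x2, F(x1, x3, x4), x5) linearizes to x2 · x1 · x3 · x4 · x5
rearranged into index order: x1 · x2 · x3 · x4 · x5


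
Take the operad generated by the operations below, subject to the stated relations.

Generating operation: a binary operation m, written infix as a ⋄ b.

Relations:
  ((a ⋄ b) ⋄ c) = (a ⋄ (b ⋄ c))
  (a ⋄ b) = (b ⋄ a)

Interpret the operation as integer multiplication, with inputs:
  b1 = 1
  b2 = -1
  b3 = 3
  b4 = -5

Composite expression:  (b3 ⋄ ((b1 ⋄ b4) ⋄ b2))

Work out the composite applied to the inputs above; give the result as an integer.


15


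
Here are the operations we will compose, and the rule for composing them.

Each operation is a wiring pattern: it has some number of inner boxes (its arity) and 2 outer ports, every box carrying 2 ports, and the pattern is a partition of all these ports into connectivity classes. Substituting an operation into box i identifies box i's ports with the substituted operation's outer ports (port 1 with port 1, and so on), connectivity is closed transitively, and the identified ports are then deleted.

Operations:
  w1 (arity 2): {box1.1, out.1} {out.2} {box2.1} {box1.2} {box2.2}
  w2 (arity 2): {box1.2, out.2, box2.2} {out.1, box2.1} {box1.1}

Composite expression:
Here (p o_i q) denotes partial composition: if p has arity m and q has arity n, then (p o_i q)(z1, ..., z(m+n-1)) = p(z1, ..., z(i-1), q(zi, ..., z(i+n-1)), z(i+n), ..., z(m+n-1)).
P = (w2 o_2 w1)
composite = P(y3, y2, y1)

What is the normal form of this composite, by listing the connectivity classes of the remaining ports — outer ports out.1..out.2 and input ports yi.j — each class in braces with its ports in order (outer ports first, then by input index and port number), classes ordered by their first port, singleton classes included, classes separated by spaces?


{out.1, y2.1} {out.2, y3.2} {y1.1} {y1.2} {y2.2} {y3.1}


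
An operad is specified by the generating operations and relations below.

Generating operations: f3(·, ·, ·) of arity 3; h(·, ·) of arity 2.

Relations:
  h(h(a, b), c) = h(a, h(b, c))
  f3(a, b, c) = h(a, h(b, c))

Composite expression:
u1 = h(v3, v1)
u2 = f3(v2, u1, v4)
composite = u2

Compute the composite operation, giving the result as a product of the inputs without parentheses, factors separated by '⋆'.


Key point: f3 is associative — brackets drop, the v-order remains.
h(v3, v1) linearizes to v3 ⋆ v1
f3(v2, h(v3, v1), v4) linearizes to v2 ⋆ v3 ⋆ v1 ⋆ v4

v2 ⋆ v3 ⋆ v1 ⋆ v4


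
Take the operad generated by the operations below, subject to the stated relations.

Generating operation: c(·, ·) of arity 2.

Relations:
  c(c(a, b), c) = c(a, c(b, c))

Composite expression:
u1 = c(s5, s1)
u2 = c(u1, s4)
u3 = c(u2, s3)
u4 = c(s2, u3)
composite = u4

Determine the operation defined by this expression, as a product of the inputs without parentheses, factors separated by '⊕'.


s2 ⊕ s5 ⊕ s1 ⊕ s4 ⊕ s3

All parenthesizations of c agree; list the s-inputs left to right.
c(s5, s1) flattens to s5 ⊕ s1
c(c(s5, s1), s4) flattens to s5 ⊕ s1 ⊕ s4
c(c(c(s5, s1), s4), s3) flattens to s5 ⊕ s1 ⊕ s4 ⊕ s3
c(s2, c(c(c(s5, s1), s4), s3)) flattens to s2 ⊕ s5 ⊕ s1 ⊕ s4 ⊕ s3


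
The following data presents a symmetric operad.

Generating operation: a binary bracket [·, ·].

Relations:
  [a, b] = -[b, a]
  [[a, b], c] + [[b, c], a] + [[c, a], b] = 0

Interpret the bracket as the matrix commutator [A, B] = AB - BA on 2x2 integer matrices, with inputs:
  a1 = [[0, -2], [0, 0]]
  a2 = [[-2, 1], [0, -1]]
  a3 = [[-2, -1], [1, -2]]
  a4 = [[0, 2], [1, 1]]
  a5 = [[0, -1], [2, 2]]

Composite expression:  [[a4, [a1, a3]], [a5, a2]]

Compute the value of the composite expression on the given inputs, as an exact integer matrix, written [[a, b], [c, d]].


[a1, a3] = [[-2, 0], [0, 2]]
[a4, [a1, a3]] = [[0, 8], [-4, 0]]
[a5, a2] = [[-2, -3], [-2, 2]]
[[a4, [a1, a3]], [a5, a2]] = [[-28, 32], [16, 28]]

[[-28, 32], [16, 28]]


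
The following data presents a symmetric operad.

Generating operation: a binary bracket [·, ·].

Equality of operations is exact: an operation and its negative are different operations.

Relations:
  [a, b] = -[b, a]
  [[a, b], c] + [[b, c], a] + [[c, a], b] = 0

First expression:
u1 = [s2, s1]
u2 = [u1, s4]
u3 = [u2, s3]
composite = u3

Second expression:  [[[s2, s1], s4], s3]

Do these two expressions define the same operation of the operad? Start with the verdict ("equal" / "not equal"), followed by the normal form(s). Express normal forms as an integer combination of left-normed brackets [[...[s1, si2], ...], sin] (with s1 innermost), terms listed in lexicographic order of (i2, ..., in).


The first composite normalizes to -[[[s1, s2], s4], s3]
The second composite normalizes to -[[[s1, s2], s4], s3]
The normal forms match — equal.

equal: each reduces to -[[[s1, s2], s4], s3]


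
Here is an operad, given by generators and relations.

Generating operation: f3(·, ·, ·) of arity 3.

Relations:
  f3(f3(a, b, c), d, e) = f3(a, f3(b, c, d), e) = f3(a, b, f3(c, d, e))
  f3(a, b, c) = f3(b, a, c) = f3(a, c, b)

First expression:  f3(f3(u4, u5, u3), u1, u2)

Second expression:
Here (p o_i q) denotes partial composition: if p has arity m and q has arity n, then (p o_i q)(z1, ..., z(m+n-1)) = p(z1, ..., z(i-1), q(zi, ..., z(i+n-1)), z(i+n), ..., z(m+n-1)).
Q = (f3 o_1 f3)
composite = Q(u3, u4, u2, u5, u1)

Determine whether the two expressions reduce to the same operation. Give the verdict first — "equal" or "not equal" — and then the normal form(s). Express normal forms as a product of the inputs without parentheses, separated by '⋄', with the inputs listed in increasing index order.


The first expression reduces to u1 ⋄ u2 ⋄ u3 ⋄ u4 ⋄ u5
The second expression reduces to u1 ⋄ u2 ⋄ u3 ⋄ u4 ⋄ u5
Both agree, so they are equal.

equal; both compose to u1 ⋄ u2 ⋄ u3 ⋄ u4 ⋄ u5


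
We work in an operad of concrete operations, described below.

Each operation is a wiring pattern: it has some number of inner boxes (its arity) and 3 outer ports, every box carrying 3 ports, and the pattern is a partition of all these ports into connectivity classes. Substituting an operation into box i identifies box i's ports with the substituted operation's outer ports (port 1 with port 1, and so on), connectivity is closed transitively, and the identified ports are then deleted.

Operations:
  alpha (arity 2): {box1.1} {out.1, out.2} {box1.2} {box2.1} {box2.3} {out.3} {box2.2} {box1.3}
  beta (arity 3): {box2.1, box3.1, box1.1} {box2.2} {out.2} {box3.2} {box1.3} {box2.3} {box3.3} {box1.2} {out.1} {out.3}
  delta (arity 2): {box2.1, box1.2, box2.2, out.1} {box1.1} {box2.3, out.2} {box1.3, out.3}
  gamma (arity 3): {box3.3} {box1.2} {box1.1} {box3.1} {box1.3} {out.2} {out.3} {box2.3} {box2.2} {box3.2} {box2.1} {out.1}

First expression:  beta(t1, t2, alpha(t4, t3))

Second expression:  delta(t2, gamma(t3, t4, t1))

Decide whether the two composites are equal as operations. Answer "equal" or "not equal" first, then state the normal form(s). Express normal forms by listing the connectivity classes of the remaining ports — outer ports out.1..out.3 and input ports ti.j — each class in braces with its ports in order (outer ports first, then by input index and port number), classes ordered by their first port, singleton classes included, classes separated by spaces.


not equal: they reduce to {out.1} {out.2} {out.3} {t1.1, t2.1} {t1.2} {t1.3} {t2.2} {t2.3} {t3.1} {t3.2} {t3.3} {t4.1} {t4.2} {t4.3} and {out.1, t2.2} {out.2} {out.3, t2.3} {t1.1} {t1.2} {t1.3} {t2.1} {t3.1} {t3.2} {t3.3} {t4.1} {t4.2} {t4.3}

In normal form, the first expression is {out.1} {out.2} {out.3} {t1.1, t2.1} {t1.2} {t1.3} {t2.2} {t2.3} {t3.1} {t3.2} {t3.3} {t4.1} {t4.2} {t4.3}
In normal form, the second expression is {out.1, t2.2} {out.2} {out.3, t2.3} {t1.1} {t1.2} {t1.3} {t2.1} {t3.1} {t3.2} {t3.3} {t4.1} {t4.2} {t4.3}
They disagree, so not equal.


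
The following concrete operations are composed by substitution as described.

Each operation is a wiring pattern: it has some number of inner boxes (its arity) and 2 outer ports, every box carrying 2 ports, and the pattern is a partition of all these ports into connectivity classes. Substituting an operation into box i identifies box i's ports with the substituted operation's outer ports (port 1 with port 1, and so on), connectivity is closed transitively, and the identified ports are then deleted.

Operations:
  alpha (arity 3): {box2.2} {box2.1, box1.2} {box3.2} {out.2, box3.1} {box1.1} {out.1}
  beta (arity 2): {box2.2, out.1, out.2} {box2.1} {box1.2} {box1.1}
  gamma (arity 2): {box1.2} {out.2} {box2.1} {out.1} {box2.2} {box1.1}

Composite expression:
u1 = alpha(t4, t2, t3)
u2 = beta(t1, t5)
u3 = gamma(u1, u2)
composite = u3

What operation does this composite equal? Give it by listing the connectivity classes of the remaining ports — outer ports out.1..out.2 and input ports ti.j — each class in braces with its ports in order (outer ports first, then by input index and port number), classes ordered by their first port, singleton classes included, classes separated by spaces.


{out.1} {out.2} {t1.1} {t1.2} {t2.1, t4.2} {t2.2} {t3.1} {t3.2} {t4.1} {t5.1} {t5.2}

Treat the ports identified at gamma as solder joints: merge, then drop.
composing alpha on (t4, t2, t3), with out.j its own outer ports: {out.1} {out.2, t3.1} {t2.1, t4.2} {t2.2} {t3.2} {t4.1}
composing beta on (t1, t5), with out.j its own outer ports: {out.1, out.2, t5.2} {t1.1} {t1.2} {t5.1}
composing gamma on (t4, t2, t3, t1, t5), with out.j its own outer ports: {out.1} {out.2} {t1.1} {t1.2} {t2.1, t4.2} {t2.2} {t3.1} {t3.2} {t4.1} {t5.1} {t5.2}


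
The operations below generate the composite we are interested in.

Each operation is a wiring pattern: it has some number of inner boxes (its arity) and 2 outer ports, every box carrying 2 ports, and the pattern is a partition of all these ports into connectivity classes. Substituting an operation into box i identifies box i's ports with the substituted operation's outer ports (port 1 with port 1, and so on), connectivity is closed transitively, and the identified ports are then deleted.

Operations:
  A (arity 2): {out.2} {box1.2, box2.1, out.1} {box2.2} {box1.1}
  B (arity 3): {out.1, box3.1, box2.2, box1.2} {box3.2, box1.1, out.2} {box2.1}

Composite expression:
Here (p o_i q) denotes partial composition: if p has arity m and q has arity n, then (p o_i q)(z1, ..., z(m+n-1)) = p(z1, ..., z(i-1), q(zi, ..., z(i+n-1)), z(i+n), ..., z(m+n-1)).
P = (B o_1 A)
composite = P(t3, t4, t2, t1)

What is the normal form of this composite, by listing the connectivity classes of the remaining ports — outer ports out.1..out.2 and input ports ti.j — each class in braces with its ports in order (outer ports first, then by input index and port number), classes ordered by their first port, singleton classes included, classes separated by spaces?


{out.1, t1.1, t2.2} {out.2, t1.2, t3.2, t4.1} {t2.1} {t3.1} {t4.2}

Substituting into B glues patterns; closure does the rest.
composing A on (t3, t4), with out.j its own outer ports: {out.1, t3.2, t4.1} {out.2} {t3.1} {t4.2}
composing B on (t3, t4, t2, t1), with out.j its own outer ports: {out.1, t1.1, t2.2} {out.2, t1.2, t3.2, t4.1} {t2.1} {t3.1} {t4.2}


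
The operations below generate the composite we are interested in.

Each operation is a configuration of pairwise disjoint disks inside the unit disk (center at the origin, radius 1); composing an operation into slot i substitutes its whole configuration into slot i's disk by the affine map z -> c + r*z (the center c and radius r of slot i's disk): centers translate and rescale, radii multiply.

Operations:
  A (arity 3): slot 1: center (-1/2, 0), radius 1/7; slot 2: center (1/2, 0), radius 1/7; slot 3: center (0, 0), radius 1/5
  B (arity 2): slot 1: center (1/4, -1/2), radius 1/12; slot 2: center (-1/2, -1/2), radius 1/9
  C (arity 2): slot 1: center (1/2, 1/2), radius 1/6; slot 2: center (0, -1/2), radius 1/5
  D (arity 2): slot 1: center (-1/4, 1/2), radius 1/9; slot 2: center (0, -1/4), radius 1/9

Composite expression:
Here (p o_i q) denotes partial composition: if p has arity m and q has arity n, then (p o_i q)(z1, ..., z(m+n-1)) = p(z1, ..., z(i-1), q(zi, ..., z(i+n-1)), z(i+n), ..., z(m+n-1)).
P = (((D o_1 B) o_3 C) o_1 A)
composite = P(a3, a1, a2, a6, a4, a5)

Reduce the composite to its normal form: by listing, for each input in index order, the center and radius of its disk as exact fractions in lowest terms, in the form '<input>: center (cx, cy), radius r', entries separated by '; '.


Below D, radii multiply path by path; the a-disk centers shift.
a3: after 3 affine steps, its disk has center (-49/216, 4/9), radius 1/756
a1: after 3 affine steps, its disk has center (-47/216, 4/9), radius 1/756
a2: after 3 affine steps, its disk has center (-2/9, 4/9), radius 1/540
a6: after 2 affine steps, its disk has center (-11/36, 4/9), radius 1/81
a4: after 2 affine steps, its disk has center (1/18, -7/36), radius 1/54
a5: after 2 affine steps, its disk has center (0, -11/36), radius 1/45

a1: center (-47/216, 4/9), radius 1/756; a2: center (-2/9, 4/9), radius 1/540; a3: center (-49/216, 4/9), radius 1/756; a4: center (1/18, -7/36), radius 1/54; a5: center (0, -11/36), radius 1/45; a6: center (-11/36, 4/9), radius 1/81


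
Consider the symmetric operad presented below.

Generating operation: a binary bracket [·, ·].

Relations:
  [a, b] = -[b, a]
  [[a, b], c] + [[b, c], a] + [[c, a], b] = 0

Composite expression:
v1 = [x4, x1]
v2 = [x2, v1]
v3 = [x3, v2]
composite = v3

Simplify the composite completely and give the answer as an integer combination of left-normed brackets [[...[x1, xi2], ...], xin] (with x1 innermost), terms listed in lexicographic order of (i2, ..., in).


Expand each bracket as ab - ba; the x1-initial words give the coefficients.
Composite bracket: [x3, [x2, [x4, x1]]]
Under [a, b] = ab - ba we get 8 signed associative words (2^3 = 8).
Coefficients come from the x1-initial words:
  sign of x1x4x2x3 is -1, so it contributes -[[[x1, x4], x2], x3]

-[[[x1, x4], x2], x3]


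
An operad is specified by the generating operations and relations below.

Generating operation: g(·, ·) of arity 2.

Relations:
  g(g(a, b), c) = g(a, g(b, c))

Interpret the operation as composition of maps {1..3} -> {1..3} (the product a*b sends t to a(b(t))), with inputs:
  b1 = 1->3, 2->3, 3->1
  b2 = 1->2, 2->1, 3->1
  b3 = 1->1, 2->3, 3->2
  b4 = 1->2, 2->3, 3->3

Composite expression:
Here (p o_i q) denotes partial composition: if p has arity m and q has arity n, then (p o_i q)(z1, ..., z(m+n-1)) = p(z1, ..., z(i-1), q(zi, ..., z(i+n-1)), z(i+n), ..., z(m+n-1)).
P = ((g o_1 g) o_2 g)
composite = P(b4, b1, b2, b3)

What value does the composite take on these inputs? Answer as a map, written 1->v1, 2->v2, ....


g(b1, b2) = 1->3, 2->3, 3->3
g(b4, g(b1, b2)) = 1->3, 2->3, 3->3
g(g(b4, g(b1, b2)), b3) = 1->3, 2->3, 3->3

1->3, 2->3, 3->3


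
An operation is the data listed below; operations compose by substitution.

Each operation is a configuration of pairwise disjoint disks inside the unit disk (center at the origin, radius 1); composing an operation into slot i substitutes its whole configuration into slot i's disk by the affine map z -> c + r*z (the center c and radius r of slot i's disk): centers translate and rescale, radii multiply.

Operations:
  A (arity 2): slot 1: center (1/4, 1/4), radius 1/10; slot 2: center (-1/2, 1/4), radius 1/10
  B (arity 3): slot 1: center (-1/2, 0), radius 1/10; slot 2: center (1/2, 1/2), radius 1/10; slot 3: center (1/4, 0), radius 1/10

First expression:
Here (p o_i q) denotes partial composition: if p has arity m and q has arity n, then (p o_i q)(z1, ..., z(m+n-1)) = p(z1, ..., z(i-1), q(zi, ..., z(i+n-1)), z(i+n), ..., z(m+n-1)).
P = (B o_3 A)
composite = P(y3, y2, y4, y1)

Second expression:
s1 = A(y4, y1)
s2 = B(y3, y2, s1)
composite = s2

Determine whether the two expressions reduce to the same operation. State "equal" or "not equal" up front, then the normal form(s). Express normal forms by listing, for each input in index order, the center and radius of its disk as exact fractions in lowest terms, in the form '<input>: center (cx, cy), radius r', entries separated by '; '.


equal — both sides give y1: center (1/5, 1/40), radius 1/100; y2: center (1/2, 1/2), radius 1/10; y3: center (-1/2, 0), radius 1/10; y4: center (11/40, 1/40), radius 1/100

Normal form of the first expression: y1: center (1/5, 1/40), radius 1/100; y2: center (1/2, 1/2), radius 1/10; y3: center (-1/2, 0), radius 1/10; y4: center (11/40, 1/40), radius 1/100
Normal form of the second expression: y1: center (1/5, 1/40), radius 1/100; y2: center (1/2, 1/2), radius 1/10; y3: center (-1/2, 0), radius 1/10; y4: center (11/40, 1/40), radius 1/100
Both agree, so they are equal.


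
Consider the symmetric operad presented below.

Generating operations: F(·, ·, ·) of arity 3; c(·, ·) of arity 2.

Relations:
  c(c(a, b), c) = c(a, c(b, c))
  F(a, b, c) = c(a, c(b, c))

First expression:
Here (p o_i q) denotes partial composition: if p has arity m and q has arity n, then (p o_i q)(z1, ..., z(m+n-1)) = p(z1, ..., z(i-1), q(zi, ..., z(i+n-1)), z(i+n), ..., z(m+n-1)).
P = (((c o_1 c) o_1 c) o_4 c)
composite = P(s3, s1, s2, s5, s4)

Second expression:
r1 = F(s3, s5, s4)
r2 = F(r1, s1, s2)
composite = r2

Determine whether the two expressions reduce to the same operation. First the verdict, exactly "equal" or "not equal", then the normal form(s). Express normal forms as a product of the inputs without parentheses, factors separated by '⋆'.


In normal form, the first expression is s3 ⋆ s1 ⋆ s2 ⋆ s5 ⋆ s4
In normal form, the second expression is s3 ⋆ s5 ⋆ s4 ⋆ s1 ⋆ s2
They disagree, so not equal.

not equal — first s3 ⋆ s1 ⋆ s2 ⋆ s5 ⋆ s4, second s3 ⋆ s5 ⋆ s4 ⋆ s1 ⋆ s2


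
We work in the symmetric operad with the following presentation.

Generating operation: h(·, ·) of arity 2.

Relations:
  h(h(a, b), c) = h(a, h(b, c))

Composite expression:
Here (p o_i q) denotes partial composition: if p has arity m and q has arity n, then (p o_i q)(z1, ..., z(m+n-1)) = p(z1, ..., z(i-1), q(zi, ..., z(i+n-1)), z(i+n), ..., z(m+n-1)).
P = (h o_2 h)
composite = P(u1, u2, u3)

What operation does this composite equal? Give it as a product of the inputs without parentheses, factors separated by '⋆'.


u1 ⋆ u2 ⋆ u3


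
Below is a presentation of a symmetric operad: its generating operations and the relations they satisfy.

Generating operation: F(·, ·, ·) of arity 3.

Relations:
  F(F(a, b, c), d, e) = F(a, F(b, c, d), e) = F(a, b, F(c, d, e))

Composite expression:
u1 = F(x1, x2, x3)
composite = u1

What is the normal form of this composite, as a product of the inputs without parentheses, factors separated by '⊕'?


x1 ⊕ x2 ⊕ x3

Associativity of F dissolves the nesting; only the x-input order survives.
F(x1, x2, x3) spells out as x1 ⊕ x2 ⊕ x3


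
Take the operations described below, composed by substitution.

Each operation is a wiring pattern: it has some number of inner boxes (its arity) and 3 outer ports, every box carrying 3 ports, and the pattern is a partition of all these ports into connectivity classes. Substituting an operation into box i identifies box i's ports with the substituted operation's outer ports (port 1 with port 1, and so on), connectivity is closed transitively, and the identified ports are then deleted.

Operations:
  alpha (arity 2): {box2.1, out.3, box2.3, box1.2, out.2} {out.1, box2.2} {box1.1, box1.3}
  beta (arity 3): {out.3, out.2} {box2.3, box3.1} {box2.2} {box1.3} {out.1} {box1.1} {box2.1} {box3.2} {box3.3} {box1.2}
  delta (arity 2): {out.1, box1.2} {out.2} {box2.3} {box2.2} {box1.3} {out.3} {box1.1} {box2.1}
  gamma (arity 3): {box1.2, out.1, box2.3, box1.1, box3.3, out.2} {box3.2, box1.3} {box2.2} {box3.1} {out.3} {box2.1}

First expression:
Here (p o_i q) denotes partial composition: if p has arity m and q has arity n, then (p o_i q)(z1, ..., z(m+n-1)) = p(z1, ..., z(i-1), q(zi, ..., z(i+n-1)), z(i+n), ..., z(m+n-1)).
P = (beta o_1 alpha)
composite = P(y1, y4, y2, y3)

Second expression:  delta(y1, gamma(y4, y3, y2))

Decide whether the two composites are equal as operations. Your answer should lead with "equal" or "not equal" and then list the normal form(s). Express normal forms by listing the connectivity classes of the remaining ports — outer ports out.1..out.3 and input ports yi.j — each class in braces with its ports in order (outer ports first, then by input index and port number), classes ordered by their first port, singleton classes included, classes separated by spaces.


not equal; the first gives {out.1} {out.2, out.3} {y1.1, y1.3} {y1.2, y4.1, y4.3} {y2.1} {y2.2} {y2.3, y3.1} {y3.2} {y3.3} {y4.2} and the second {out.1, y1.2} {out.2} {out.3} {y1.1} {y1.3} {y2.1} {y2.2, y4.3} {y2.3, y3.3, y4.1, y4.2} {y3.1} {y3.2}

The first expression, normalized: {out.1} {out.2, out.3} {y1.1, y1.3} {y1.2, y4.1, y4.3} {y2.1} {y2.2} {y2.3, y3.1} {y3.2} {y3.3} {y4.2}
The second expression, normalized: {out.1, y1.2} {out.2} {out.3} {y1.1} {y1.3} {y2.1} {y2.2, y4.3} {y2.3, y3.3, y4.1, y4.2} {y3.1} {y3.2}
The normal forms differ: not equal.


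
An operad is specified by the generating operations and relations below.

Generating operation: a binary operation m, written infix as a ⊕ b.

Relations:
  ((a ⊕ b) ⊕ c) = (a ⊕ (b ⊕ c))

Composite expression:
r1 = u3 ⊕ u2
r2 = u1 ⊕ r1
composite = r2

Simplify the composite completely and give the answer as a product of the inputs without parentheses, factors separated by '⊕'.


u1 ⊕ u3 ⊕ u2

All parenthesizations of m agree; list the u-inputs left to right.
(u3 ⊕ u2) reduces to u3 ⊕ u2
(u1 ⊕ (u3 ⊕ u2)) reduces to u1 ⊕ u3 ⊕ u2


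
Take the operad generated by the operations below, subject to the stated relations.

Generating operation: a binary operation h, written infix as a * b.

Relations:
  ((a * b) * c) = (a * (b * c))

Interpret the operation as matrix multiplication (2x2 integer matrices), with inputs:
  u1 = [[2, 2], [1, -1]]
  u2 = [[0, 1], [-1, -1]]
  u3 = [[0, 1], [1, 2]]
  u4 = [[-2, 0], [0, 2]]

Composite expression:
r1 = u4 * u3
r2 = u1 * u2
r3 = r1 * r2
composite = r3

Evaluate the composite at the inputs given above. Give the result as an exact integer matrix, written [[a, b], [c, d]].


[[-2, -4], [0, 8]]

(u4 * u3) = [[0, -2], [2, 4]]
(u1 * u2) = [[-2, 0], [1, 2]]
((u4 * u3) * (u1 * u2)) = [[-2, -4], [0, 8]]


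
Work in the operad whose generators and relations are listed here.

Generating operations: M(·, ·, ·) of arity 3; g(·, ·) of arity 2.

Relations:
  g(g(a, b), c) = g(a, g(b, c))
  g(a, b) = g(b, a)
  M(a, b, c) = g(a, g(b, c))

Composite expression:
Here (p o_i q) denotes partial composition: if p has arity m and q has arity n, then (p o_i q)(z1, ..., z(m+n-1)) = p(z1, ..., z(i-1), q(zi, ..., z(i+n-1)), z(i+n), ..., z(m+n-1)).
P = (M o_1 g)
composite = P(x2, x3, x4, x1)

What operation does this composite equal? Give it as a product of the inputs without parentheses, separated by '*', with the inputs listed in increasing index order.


Both nesting and order wash out for M; what remains is which x's occur.
g(x2, x3) reduces to x2 * x3
M(g(x2, x3), x4, x1) reduces to x2 * x3 * x4 * x1
commutativity sorts the factors: x1 * x2 * x3 * x4

x1 * x2 * x3 * x4
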